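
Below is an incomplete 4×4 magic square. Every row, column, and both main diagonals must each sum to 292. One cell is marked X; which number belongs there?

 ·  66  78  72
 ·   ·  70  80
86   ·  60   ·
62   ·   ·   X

82

Row 1 needs 292; the known cells sum to 216, so (1,1) = 76.
The remaining cell in column 1 is (2,1) = 292 − 224 = 68.
The remaining cell in column 3 is (4,3) = 292 − 208 = 84.
From anti-diagonal, 292 − (72 + 70 + 62) gives (3,2) = 88.
Row 2: 68 + 70 + 80 + ? = 292, so (2,2) = 74.
Row 3 must total 292; the given cells sum to 234, so (3,4) = 58.
Column 2: 66 + 74 + 88 + ? = 292, so (4,2) = 64.
From column 4, 292 − (72 + 80 + 58) gives (4,4) = 82.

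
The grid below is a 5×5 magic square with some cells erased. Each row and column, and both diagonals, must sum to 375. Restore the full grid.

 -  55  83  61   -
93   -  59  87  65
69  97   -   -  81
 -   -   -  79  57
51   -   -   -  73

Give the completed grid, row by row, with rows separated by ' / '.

The remaining cell in row 2 is (2,2) = 375 − 304 = 71.
Column 5 needs 375; the known cells sum to 276, so (1,5) = 99.
Row 1: 55 + 83 + 61 + 99 + ? = 375, so (1,1) = 77.
The remaining cell in column 1 is (4,1) = 375 − 290 = 85.
Main diagonal needs 375; the known cells sum to 300, so (3,3) = 75.
Anti-diagonal needs 375; the known cells sum to 312, so (4,2) = 63.
Row 3 must total 375; the given cells sum to 322, so (3,4) = 53.
Using row 4: 85 + 63 + 79 + 57 + ? → (4,3) = 375 − 284 = 91.
Column 2 needs 375; the known cells sum to 286, so (5,2) = 89.
Column 3: 83 + 59 + 75 + 91 + ? = 375, so (5,3) = 67.
Column 4: 61 + 87 + 53 + 79 + ? = 375, so (5,4) = 95.

77 55 83 61 99 / 93 71 59 87 65 / 69 97 75 53 81 / 85 63 91 79 57 / 51 89 67 95 73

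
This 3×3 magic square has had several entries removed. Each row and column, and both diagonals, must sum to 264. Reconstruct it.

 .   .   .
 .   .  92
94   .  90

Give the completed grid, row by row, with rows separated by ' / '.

86 96 82 / 84 88 92 / 94 80 90

Row 3: 94 + 90 + ? = 264, so (3,2) = 80.
The remaining cell in column 3 is (1,3) = 264 − 182 = 82.
The remaining cell in anti-diagonal is (2,2) = 264 − 176 = 88.
Using row 2: 88 + 92 + ? → (2,1) = 264 − 180 = 84.
From column 1, 264 − (84 + 94) gives (1,1) = 86.
Using column 2: 88 + 80 + ? → (1,2) = 264 − 168 = 96.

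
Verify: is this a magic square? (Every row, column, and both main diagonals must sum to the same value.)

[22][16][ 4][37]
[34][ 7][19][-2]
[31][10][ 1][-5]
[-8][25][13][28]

Row 1: 22 + 16 + 4 + 37 = 79.
Row 2: 34 + 7 + 19 + (-2) = 58.
Row 3: 31 + 10 + 1 + (-5) = 37.
Row 4: -8 + 25 + 13 + 28 = 58.
Column 1: 22 + 34 + 31 + (-8) = 79.
Column 2: 16 + 7 + 10 + 25 = 58.
Column 3: 4 + 19 + 1 + 13 = 37.
Column 4: 37 + (-2) + (-5) + 28 = 58.
Main diagonal: 22 + 7 + 1 + 28 = 58.
Anti-diagonal: 37 + 19 + 10 + (-8) = 58.

No — row 3 sums to 37 but row 1 sums to 79.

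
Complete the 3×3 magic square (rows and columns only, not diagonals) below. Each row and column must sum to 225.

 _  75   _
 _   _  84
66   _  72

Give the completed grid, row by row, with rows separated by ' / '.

81 75 69 / 78 63 84 / 66 87 72

From row 3, 225 − (66 + 72) gives (3,2) = 87.
Column 2 must total 225; the given cells sum to 162, so (2,2) = 63.
The remaining cell in column 3 is (1,3) = 225 − 156 = 69.
Using row 1: 75 + 69 + ? → (1,1) = 225 − 144 = 81.
Row 2 must total 225; the given cells sum to 147, so (2,1) = 78.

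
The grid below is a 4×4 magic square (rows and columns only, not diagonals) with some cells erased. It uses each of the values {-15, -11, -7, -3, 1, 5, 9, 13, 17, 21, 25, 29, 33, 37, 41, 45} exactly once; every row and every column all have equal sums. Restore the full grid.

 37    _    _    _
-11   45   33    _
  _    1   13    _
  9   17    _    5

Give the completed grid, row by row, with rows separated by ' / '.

37 -3 -15 41 / -11 45 33 -7 / 25 1 13 21 / 9 17 29 5

The 16 entries sum to 240, so each line sums to 240/4 = 60.
Row 2 needs 60; the known cells sum to 67, so (2,4) = -7.
Row 4: 9 + 17 + 5 + ? = 60, so (4,3) = 29.
Using column 1: 37 + (-11) + 9 + ? → (3,1) = 60 − 35 = 25.
The remaining cell in column 2 is (1,2) = 60 − 63 = -3.
Column 3: 33 + 13 + 29 + ? = 60, so (1,3) = -15.
The remaining cell in row 1 is (1,4) = 60 − 19 = 41.
Row 3: 25 + 1 + 13 + ? = 60, so (3,4) = 21.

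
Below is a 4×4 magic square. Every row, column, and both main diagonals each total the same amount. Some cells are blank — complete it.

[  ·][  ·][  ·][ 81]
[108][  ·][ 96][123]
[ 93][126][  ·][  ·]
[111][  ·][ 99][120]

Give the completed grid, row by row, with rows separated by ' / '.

Anti-diagonal is already complete: 81 + 96 + 126 + 111 = 414, so that is the magic constant.
Using row 2: 108 + 96 + 123 + ? → (2,2) = 414 − 327 = 87.
Row 4: 111 + 99 + 120 + ? = 414, so (4,2) = 84.
The remaining cell in column 1 is (1,1) = 414 − 312 = 102.
Column 2 must total 414; the given cells sum to 297, so (1,2) = 117.
Using column 4: 81 + 123 + 120 + ? → (3,4) = 414 − 324 = 90.
From main diagonal, 414 − (102 + 87 + 120) gives (3,3) = 105.
Row 1: 102 + 117 + 81 + ? = 414, so (1,3) = 114.

102 117 114 81 / 108 87 96 123 / 93 126 105 90 / 111 84 99 120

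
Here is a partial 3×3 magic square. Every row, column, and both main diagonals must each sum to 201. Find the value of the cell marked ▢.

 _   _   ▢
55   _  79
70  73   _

64

The remaining cell in row 2 is (2,2) = 201 − 134 = 67.
Row 3 needs 201; the known cells sum to 143, so (3,3) = 58.
Using column 1: 55 + 70 + ? → (1,1) = 201 − 125 = 76.
Column 2 must total 201; the given cells sum to 140, so (1,2) = 61.
From column 3, 201 − (79 + 58) gives (1,3) = 64.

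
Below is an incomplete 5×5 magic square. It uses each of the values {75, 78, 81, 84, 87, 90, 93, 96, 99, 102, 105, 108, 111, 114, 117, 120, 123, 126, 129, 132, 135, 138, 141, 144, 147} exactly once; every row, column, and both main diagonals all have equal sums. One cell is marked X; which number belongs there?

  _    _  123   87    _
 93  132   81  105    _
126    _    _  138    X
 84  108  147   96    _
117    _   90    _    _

102

The 25 entries sum to 2775, so each line sums to 2775/5 = 555.
Row 2: 93 + 132 + 81 + 105 + ? = 555, so (2,5) = 144.
Row 4 must total 555; the given cells sum to 435, so (4,5) = 120.
Column 1 needs 555; the known cells sum to 420, so (1,1) = 135.
Using column 3: 123 + 81 + 147 + 90 + ? → (3,3) = 555 − 441 = 114.
From column 4, 555 − (87 + 105 + 138 + 96) gives (5,4) = 129.
The remaining cell in main diagonal is (5,5) = 555 − 477 = 78.
Anti-diagonal must total 555; the given cells sum to 444, so (1,5) = 111.
Row 1: 135 + 123 + 87 + 111 + ? = 555, so (1,2) = 99.
From row 5, 555 − (117 + 90 + 129 + 78) gives (5,2) = 141.
Column 2 needs 555; the known cells sum to 480, so (3,2) = 75.
Column 5 must total 555; the given cells sum to 453, so (3,5) = 102.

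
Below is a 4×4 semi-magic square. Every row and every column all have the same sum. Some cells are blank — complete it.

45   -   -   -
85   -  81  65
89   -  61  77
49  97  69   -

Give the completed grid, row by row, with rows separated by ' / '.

45 93 57 73 / 85 37 81 65 / 89 41 61 77 / 49 97 69 53

Column 1 is already complete: 45 + 85 + 89 + 49 = 268, so that is the magic constant.
Row 2 must total 268; the given cells sum to 231, so (2,2) = 37.
The remaining cell in row 3 is (3,2) = 268 − 227 = 41.
Row 4 must total 268; the given cells sum to 215, so (4,4) = 53.
From column 2, 268 − (37 + 41 + 97) gives (1,2) = 93.
Column 3 must total 268; the given cells sum to 211, so (1,3) = 57.
Using column 4: 65 + 77 + 53 + ? → (1,4) = 268 − 195 = 73.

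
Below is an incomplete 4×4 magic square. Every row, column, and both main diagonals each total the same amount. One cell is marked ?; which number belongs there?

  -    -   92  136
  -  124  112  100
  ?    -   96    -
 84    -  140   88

120

Column 3 is complete and sums to 440; that is the magic constant.
The remaining cell in row 2 is (2,1) = 440 − 336 = 104.
Row 4 needs 440; the known cells sum to 312, so (4,2) = 128.
Column 4 must total 440; the given cells sum to 324, so (3,4) = 116.
The remaining cell in main diagonal is (1,1) = 440 − 308 = 132.
The remaining cell in anti-diagonal is (3,2) = 440 − 332 = 108.
Row 1 must total 440; the given cells sum to 360, so (1,2) = 80.
Row 3: 108 + 96 + 116 + ? = 440, so (3,1) = 120.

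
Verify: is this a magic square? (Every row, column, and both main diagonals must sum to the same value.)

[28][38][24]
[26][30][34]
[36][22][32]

Row 1: 28 + 38 + 24 = 90.
Row 2: 26 + 30 + 34 = 90.
Row 3: 36 + 22 + 32 = 90.
Column 1: 28 + 26 + 36 = 90.
Column 2: 38 + 30 + 22 = 90.
Column 3: 24 + 34 + 32 = 90.
Main diagonal: 28 + 30 + 32 = 90.
Anti-diagonal: 24 + 30 + 36 = 90.
All lines sum to 90.

Yes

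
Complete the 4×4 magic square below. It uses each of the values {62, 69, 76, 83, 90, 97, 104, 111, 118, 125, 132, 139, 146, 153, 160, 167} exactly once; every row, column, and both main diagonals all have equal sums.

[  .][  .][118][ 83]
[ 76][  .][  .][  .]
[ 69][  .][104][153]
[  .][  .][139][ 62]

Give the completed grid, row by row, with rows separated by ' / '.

167 90 118 83 / 76 125 97 160 / 69 132 104 153 / 146 111 139 62

The 16 entries sum to 1832, so each line sums to 1832/4 = 458.
Row 3 must total 458; the given cells sum to 326, so (3,2) = 132.
Column 3: 118 + 104 + 139 + ? = 458, so (2,3) = 97.
Column 4 must total 458; the given cells sum to 298, so (2,4) = 160.
From anti-diagonal, 458 − (83 + 97 + 132) gives (4,1) = 146.
Row 2: 76 + 97 + 160 + ? = 458, so (2,2) = 125.
The remaining cell in row 4 is (4,2) = 458 − 347 = 111.
Column 1 must total 458; the given cells sum to 291, so (1,1) = 167.
From column 2, 458 − (125 + 132 + 111) gives (1,2) = 90.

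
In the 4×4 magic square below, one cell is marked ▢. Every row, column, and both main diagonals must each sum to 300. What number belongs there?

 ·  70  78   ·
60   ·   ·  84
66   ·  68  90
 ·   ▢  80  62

72

Row 3 must total 300; the given cells sum to 224, so (3,2) = 76.
Column 3 needs 300; the known cells sum to 226, so (2,3) = 74.
Column 4 needs 300; the known cells sum to 236, so (1,4) = 64.
Anti-diagonal needs 300; the known cells sum to 214, so (4,1) = 86.
Using row 1: 70 + 78 + 64 + ? → (1,1) = 300 − 212 = 88.
The remaining cell in row 2 is (2,2) = 300 − 218 = 82.
Row 4 must total 300; the given cells sum to 228, so (4,2) = 72.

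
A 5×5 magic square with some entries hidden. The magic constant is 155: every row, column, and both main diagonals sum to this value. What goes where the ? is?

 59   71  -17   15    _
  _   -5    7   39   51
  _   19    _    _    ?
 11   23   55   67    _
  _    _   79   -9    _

75

Row 1 needs 155; the known cells sum to 128, so (1,5) = 27.
Row 2: -5 + 7 + 39 + 51 + ? = 155, so (2,1) = 63.
Using row 4: 11 + 23 + 55 + 67 + ? → (4,5) = 155 − 156 = -1.
Using column 2: 71 + (-5) + 19 + 23 + ? → (5,2) = 155 − 108 = 47.
Using column 3: -17 + 7 + 55 + 79 + ? → (3,3) = 155 − 124 = 31.
Column 4: 15 + 39 + 67 + (-9) + ? = 155, so (3,4) = 43.
Main diagonal: 59 + (-5) + 31 + 67 + ? = 155, so (5,5) = 3.
From anti-diagonal, 155 − (27 + 39 + 31 + 23) gives (5,1) = 35.
The remaining cell in column 1 is (3,1) = 155 − 168 = -13.
Column 5 must total 155; the given cells sum to 80, so (3,5) = 75.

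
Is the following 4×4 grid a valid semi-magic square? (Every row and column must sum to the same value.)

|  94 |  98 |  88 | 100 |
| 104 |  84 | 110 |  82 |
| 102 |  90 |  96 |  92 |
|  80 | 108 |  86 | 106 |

Yes

Row 1: 94 + 98 + 88 + 100 = 380.
Row 2: 104 + 84 + 110 + 82 = 380.
Row 3: 102 + 90 + 96 + 92 = 380.
Row 4: 80 + 108 + 86 + 106 = 380.
Column 1: 94 + 104 + 102 + 80 = 380.
Column 2: 98 + 84 + 90 + 108 = 380.
Column 3: 88 + 110 + 96 + 86 = 380.
Column 4: 100 + 82 + 92 + 106 = 380.
All lines sum to 380.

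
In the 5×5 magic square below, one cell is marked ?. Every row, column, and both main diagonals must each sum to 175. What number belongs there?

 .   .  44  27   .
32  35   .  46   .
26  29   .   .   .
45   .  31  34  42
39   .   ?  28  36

25

The remaining cell in row 4 is (4,2) = 175 − 152 = 23.
The remaining cell in column 1 is (1,1) = 175 − 142 = 33.
Column 4 must total 175; the given cells sum to 135, so (3,4) = 40.
From main diagonal, 175 − (33 + 35 + 34 + 36) gives (3,3) = 37.
Anti-diagonal: 46 + 37 + 23 + 39 + ? = 175, so (1,5) = 30.
The remaining cell in row 1 is (1,2) = 175 − 134 = 41.
From row 3, 175 − (26 + 29 + 37 + 40) gives (3,5) = 43.
Column 2: 41 + 35 + 29 + 23 + ? = 175, so (5,2) = 47.
Column 5 needs 175; the known cells sum to 151, so (2,5) = 24.
From row 2, 175 − (32 + 35 + 46 + 24) gives (2,3) = 38.
Row 5: 39 + 47 + 28 + 36 + ? = 175, so (5,3) = 25.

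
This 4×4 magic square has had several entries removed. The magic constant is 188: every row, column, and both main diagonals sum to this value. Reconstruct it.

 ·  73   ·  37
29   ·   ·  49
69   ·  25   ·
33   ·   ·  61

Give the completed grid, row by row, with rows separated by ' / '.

57 73 21 37 / 29 45 65 49 / 69 53 25 41 / 33 17 77 61

Column 1: 29 + 69 + 33 + ? = 188, so (1,1) = 57.
From column 4, 188 − (37 + 49 + 61) gives (3,4) = 41.
The remaining cell in main diagonal is (2,2) = 188 − 143 = 45.
Row 1: 57 + 73 + 37 + ? = 188, so (1,3) = 21.
Row 2: 29 + 45 + 49 + ? = 188, so (2,3) = 65.
Using row 3: 69 + 25 + 41 + ? → (3,2) = 188 − 135 = 53.
Column 2 needs 188; the known cells sum to 171, so (4,2) = 17.
Column 3: 21 + 65 + 25 + ? = 188, so (4,3) = 77.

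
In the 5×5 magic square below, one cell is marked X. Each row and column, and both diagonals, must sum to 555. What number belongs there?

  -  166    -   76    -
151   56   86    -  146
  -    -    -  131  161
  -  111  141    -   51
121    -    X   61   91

Row 2 needs 555; the known cells sum to 439, so (2,4) = 116.
Column 4 must total 555; the given cells sum to 384, so (4,4) = 171.
Column 5 must total 555; the given cells sum to 449, so (1,5) = 106.
From anti-diagonal, 555 − (106 + 116 + 111 + 121) gives (3,3) = 101.
Row 4 must total 555; the given cells sum to 474, so (4,1) = 81.
Main diagonal: 56 + 101 + 171 + 91 + ? = 555, so (1,1) = 136.
Row 1 needs 555; the known cells sum to 484, so (1,3) = 71.
Column 1: 136 + 151 + 81 + 121 + ? = 555, so (3,1) = 66.
From column 3, 555 − (71 + 86 + 101 + 141) gives (5,3) = 156.

156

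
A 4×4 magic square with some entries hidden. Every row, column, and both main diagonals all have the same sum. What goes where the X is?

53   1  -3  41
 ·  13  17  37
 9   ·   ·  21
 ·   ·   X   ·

45

Row 1 is complete and sums to 92; that is the magic constant.
Row 2 needs 92; the known cells sum to 67, so (2,1) = 25.
The remaining cell in column 1 is (4,1) = 92 − 87 = 5.
The remaining cell in column 4 is (4,4) = 92 − 99 = -7.
From main diagonal, 92 − (53 + 13 + (-7)) gives (3,3) = 33.
Using anti-diagonal: 41 + 17 + 5 + ? → (3,2) = 92 − 63 = 29.
Column 2 must total 92; the given cells sum to 43, so (4,2) = 49.
The remaining cell in column 3 is (4,3) = 92 − 47 = 45.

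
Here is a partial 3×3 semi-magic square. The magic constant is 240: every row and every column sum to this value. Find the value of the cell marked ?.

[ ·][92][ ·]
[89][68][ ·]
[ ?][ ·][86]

From row 2, 240 − (89 + 68) gives (2,3) = 83.
Using column 2: 92 + 68 + ? → (3,2) = 240 − 160 = 80.
From column 3, 240 − (83 + 86) gives (1,3) = 71.
Row 1 must total 240; the given cells sum to 163, so (1,1) = 77.
Row 3: 80 + 86 + ? = 240, so (3,1) = 74.

74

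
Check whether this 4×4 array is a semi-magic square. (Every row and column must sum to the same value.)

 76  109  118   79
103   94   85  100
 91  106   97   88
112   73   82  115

Row 1: 76 + 109 + 118 + 79 = 382.
Row 2: 103 + 94 + 85 + 100 = 382.
Row 3: 91 + 106 + 97 + 88 = 382.
Row 4: 112 + 73 + 82 + 115 = 382.
Column 1: 76 + 103 + 91 + 112 = 382.
Column 2: 109 + 94 + 106 + 73 = 382.
Column 3: 118 + 85 + 97 + 82 = 382.
Column 4: 79 + 100 + 88 + 115 = 382.
All lines sum to 382.

Yes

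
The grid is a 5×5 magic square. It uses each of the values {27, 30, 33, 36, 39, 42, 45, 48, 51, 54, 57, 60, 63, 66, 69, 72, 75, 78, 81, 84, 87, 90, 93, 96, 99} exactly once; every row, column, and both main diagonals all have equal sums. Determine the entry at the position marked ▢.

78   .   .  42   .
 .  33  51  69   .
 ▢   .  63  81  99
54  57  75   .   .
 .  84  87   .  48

27

The 25 entries sum to 1575, so each line sums to 1575/5 = 315.
From column 3, 315 − (51 + 63 + 75 + 87) gives (1,3) = 39.
From main diagonal, 315 − (78 + 33 + 63 + 48) gives (4,4) = 93.
Using row 4: 54 + 57 + 75 + 93 + ? → (4,5) = 315 − 279 = 36.
Using column 4: 42 + 69 + 81 + 93 + ? → (5,4) = 315 − 285 = 30.
Row 5: 84 + 87 + 30 + 48 + ? = 315, so (5,1) = 66.
Anti-diagonal must total 315; the given cells sum to 255, so (1,5) = 60.
From row 1, 315 − (78 + 39 + 42 + 60) gives (1,2) = 96.
Column 2 must total 315; the given cells sum to 270, so (3,2) = 45.
Column 5: 60 + 99 + 36 + 48 + ? = 315, so (2,5) = 72.
From row 2, 315 − (33 + 51 + 69 + 72) gives (2,1) = 90.
Row 3 must total 315; the given cells sum to 288, so (3,1) = 27.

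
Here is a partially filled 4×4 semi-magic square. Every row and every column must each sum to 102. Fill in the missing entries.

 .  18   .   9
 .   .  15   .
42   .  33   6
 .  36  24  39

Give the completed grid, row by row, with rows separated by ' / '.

45 18 30 9 / 12 27 15 48 / 42 21 33 6 / 3 36 24 39

Row 3 must total 102; the given cells sum to 81, so (3,2) = 21.
Row 4 needs 102; the known cells sum to 99, so (4,1) = 3.
Column 2: 18 + 21 + 36 + ? = 102, so (2,2) = 27.
Using column 3: 15 + 33 + 24 + ? → (1,3) = 102 − 72 = 30.
Column 4 must total 102; the given cells sum to 54, so (2,4) = 48.
Using row 1: 18 + 30 + 9 + ? → (1,1) = 102 − 57 = 45.
Row 2 needs 102; the known cells sum to 90, so (2,1) = 12.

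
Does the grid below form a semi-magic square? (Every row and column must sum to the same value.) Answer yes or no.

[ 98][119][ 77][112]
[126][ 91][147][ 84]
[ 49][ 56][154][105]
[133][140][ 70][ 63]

Row 1: 98 + 119 + 77 + 112 = 406.
Row 2: 126 + 91 + 147 + 84 = 448.
Row 3: 49 + 56 + 154 + 105 = 364.
Row 4: 133 + 140 + 70 + 63 = 406.
Column 1: 98 + 126 + 49 + 133 = 406.
Column 2: 119 + 91 + 56 + 140 = 406.
Column 3: 77 + 147 + 154 + 70 = 448.
Column 4: 112 + 84 + 105 + 63 = 364.

No — row 3 sums to 364 but row 4 sums to 406.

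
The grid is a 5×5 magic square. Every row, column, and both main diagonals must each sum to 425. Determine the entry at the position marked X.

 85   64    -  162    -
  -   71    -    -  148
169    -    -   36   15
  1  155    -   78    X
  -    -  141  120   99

57

Column 4 must total 425; the given cells sum to 396, so (2,4) = 29.
The remaining cell in main diagonal is (3,3) = 425 − 333 = 92.
From row 3, 425 − (169 + 92 + 36 + 15) gives (3,2) = 113.
Column 2 needs 425; the known cells sum to 403, so (5,2) = 22.
The remaining cell in row 5 is (5,1) = 425 − 382 = 43.
Using column 1: 85 + 169 + 1 + 43 + ? → (2,1) = 425 − 298 = 127.
The remaining cell in anti-diagonal is (1,5) = 425 − 319 = 106.
Row 1 must total 425; the given cells sum to 417, so (1,3) = 8.
Row 2: 127 + 71 + 29 + 148 + ? = 425, so (2,3) = 50.
Using column 3: 8 + 50 + 92 + 141 + ? → (4,3) = 425 − 291 = 134.
Using column 5: 106 + 148 + 15 + 99 + ? → (4,5) = 425 − 368 = 57.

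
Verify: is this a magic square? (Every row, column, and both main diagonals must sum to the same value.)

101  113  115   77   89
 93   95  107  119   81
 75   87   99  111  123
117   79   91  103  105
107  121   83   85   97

No — column 1 sums to 493 but column 2 sums to 495.

Row 1: 101 + 113 + 115 + 77 + 89 = 495.
Row 2: 93 + 95 + 107 + 119 + 81 = 495.
Row 3: 75 + 87 + 99 + 111 + 123 = 495.
Row 4: 117 + 79 + 91 + 103 + 105 = 495.
Row 5: 107 + 121 + 83 + 85 + 97 = 493.
Column 1: 101 + 93 + 75 + 117 + 107 = 493.
Column 2: 113 + 95 + 87 + 79 + 121 = 495.
Column 3: 115 + 107 + 99 + 91 + 83 = 495.
Column 4: 77 + 119 + 111 + 103 + 85 = 495.
Column 5: 89 + 81 + 123 + 105 + 97 = 495.
Main diagonal: 101 + 95 + 99 + 103 + 97 = 495.
Anti-diagonal: 89 + 119 + 99 + 79 + 107 = 493.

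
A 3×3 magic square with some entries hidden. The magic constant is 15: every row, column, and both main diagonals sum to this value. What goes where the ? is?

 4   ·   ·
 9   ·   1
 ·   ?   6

7

Row 2 needs 15; the known cells sum to 10, so (2,2) = 5.
From column 1, 15 − (4 + 9) gives (3,1) = 2.
From column 3, 15 − (1 + 6) gives (1,3) = 8.
Row 1: 4 + 8 + ? = 15, so (1,2) = 3.
Using row 3: 2 + 6 + ? → (3,2) = 15 − 8 = 7.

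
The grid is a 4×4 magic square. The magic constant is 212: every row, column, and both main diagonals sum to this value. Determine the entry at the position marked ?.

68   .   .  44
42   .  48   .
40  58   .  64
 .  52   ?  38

The remaining cell in row 3 is (3,3) = 212 − 162 = 50.
Column 1: 68 + 42 + 40 + ? = 212, so (4,1) = 62.
The remaining cell in column 4 is (2,4) = 212 − 146 = 66.
Main diagonal must total 212; the given cells sum to 156, so (2,2) = 56.
The remaining cell in row 4 is (4,3) = 212 − 152 = 60.

60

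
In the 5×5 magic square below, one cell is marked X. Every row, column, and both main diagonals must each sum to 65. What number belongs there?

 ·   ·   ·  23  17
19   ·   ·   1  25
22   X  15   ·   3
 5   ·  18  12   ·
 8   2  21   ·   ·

Column 1 must total 65; the given cells sum to 54, so (1,1) = 11.
Using anti-diagonal: 17 + 1 + 15 + 8 + ? → (4,2) = 65 − 41 = 24.
Row 4: 5 + 24 + 18 + 12 + ? = 65, so (4,5) = 6.
Column 5 must total 65; the given cells sum to 51, so (5,5) = 14.
Main diagonal: 11 + 15 + 12 + 14 + ? = 65, so (2,2) = 13.
Row 2 needs 65; the known cells sum to 58, so (2,3) = 7.
Using row 5: 8 + 2 + 21 + 14 + ? → (5,4) = 65 − 45 = 20.
From column 3, 65 − (7 + 15 + 18 + 21) gives (1,3) = 4.
Column 4 must total 65; the given cells sum to 56, so (3,4) = 9.
Row 1 must total 65; the given cells sum to 55, so (1,2) = 10.
From row 3, 65 − (22 + 15 + 9 + 3) gives (3,2) = 16.

16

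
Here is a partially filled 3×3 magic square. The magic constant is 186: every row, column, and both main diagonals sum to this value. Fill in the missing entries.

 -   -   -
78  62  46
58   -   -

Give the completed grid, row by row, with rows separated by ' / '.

Using column 1: 78 + 58 + ? → (1,1) = 186 − 136 = 50.
Main diagonal needs 186; the known cells sum to 112, so (3,3) = 74.
Anti-diagonal must total 186; the given cells sum to 120, so (1,3) = 66.
From row 1, 186 − (50 + 66) gives (1,2) = 70.
Row 3 must total 186; the given cells sum to 132, so (3,2) = 54.

50 70 66 / 78 62 46 / 58 54 74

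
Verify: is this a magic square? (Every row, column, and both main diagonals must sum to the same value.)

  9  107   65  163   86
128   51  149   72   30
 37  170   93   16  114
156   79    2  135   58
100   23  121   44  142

Row 1: 9 + 107 + 65 + 163 + 86 = 430.
Row 2: 128 + 51 + 149 + 72 + 30 = 430.
Row 3: 37 + 170 + 93 + 16 + 114 = 430.
Row 4: 156 + 79 + 2 + 135 + 58 = 430.
Row 5: 100 + 23 + 121 + 44 + 142 = 430.
Column 1: 9 + 128 + 37 + 156 + 100 = 430.
Column 2: 107 + 51 + 170 + 79 + 23 = 430.
Column 3: 65 + 149 + 93 + 2 + 121 = 430.
Column 4: 163 + 72 + 16 + 135 + 44 = 430.
Column 5: 86 + 30 + 114 + 58 + 142 = 430.
Main diagonal: 9 + 51 + 93 + 135 + 142 = 430.
Anti-diagonal: 86 + 72 + 93 + 79 + 100 = 430.
All lines sum to 430.

Yes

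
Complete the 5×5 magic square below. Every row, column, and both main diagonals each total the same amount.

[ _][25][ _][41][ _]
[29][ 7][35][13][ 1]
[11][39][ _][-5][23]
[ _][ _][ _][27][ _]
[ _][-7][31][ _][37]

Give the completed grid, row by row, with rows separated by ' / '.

-3 25 3 41 19 / 29 7 35 13 1 / 11 39 17 -5 23 / 33 21 -1 27 5 / 15 -7 31 9 37

Row 2 is already complete: 29 + 7 + 35 + 13 + 1 = 85, so that is the magic constant.
Row 3 must total 85; the given cells sum to 68, so (3,3) = 17.
From column 2, 85 − (25 + 7 + 39 + (-7)) gives (4,2) = 21.
The remaining cell in column 4 is (5,4) = 85 − 76 = 9.
From main diagonal, 85 − (7 + 17 + 27 + 37) gives (1,1) = -3.
Row 5 must total 85; the given cells sum to 70, so (5,1) = 15.
From column 1, 85 − (-3 + 29 + 11 + 15) gives (4,1) = 33.
Using anti-diagonal: 13 + 17 + 21 + 15 + ? → (1,5) = 85 − 66 = 19.
Row 1 needs 85; the known cells sum to 82, so (1,3) = 3.
From column 3, 85 − (3 + 35 + 17 + 31) gives (4,3) = -1.
The remaining cell in column 5 is (4,5) = 85 − 80 = 5.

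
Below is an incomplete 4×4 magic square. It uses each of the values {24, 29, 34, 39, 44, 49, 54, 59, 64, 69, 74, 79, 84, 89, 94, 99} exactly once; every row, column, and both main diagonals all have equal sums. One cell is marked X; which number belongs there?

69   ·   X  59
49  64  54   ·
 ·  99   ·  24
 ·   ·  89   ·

The 16 entries sum to 984, so each line sums to 984/4 = 246.
Using row 2: 49 + 64 + 54 + ? → (2,4) = 246 − 167 = 79.
From column 4, 246 − (59 + 79 + 24) gives (4,4) = 84.
The remaining cell in main diagonal is (3,3) = 246 − 217 = 29.
Using anti-diagonal: 59 + 54 + 99 + ? → (4,1) = 246 − 212 = 34.
From row 3, 246 − (99 + 29 + 24) gives (3,1) = 94.
Row 4: 34 + 89 + 84 + ? = 246, so (4,2) = 39.
The remaining cell in column 2 is (1,2) = 246 − 202 = 44.
The remaining cell in column 3 is (1,3) = 246 − 172 = 74.

74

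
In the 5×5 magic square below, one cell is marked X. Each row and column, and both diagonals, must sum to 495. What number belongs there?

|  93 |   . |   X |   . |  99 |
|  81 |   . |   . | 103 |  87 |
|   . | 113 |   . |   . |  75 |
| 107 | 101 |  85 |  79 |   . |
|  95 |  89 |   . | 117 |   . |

121

Row 4 must total 495; the given cells sum to 372, so (4,5) = 123.
From column 1, 495 − (93 + 81 + 107 + 95) gives (3,1) = 119.
Column 5 needs 495; the known cells sum to 384, so (5,5) = 111.
Anti-diagonal: 99 + 103 + 101 + 95 + ? = 495, so (3,3) = 97.
The remaining cell in row 3 is (3,4) = 495 − 404 = 91.
Using row 5: 95 + 89 + 117 + 111 + ? → (5,3) = 495 − 412 = 83.
Using column 4: 103 + 91 + 79 + 117 + ? → (1,4) = 495 − 390 = 105.
Main diagonal must total 495; the given cells sum to 380, so (2,2) = 115.
The remaining cell in row 2 is (2,3) = 495 − 386 = 109.
Using column 2: 115 + 113 + 101 + 89 + ? → (1,2) = 495 − 418 = 77.
Using column 3: 109 + 97 + 85 + 83 + ? → (1,3) = 495 − 374 = 121.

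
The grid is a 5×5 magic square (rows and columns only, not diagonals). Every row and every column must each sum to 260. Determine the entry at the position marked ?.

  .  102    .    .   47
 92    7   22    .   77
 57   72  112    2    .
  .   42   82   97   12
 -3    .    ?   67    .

The remaining cell in row 2 is (2,4) = 260 − 198 = 62.
From row 3, 260 − (57 + 72 + 112 + 2) gives (3,5) = 17.
Using row 4: 42 + 82 + 97 + 12 + ? → (4,1) = 260 − 233 = 27.
Column 1: 92 + 57 + 27 + (-3) + ? = 260, so (1,1) = 87.
From column 2, 260 − (102 + 7 + 72 + 42) gives (5,2) = 37.
Column 4 needs 260; the known cells sum to 228, so (1,4) = 32.
Column 5 needs 260; the known cells sum to 153, so (5,5) = 107.
The remaining cell in row 1 is (1,3) = 260 − 268 = -8.
From row 5, 260 − (-3 + 37 + 67 + 107) gives (5,3) = 52.

52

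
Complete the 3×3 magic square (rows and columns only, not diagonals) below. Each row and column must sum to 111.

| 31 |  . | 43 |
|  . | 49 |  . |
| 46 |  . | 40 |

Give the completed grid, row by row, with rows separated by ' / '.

31 37 43 / 34 49 28 / 46 25 40

The remaining cell in row 1 is (1,2) = 111 − 74 = 37.
Row 3 needs 111; the known cells sum to 86, so (3,2) = 25.
Column 1 must total 111; the given cells sum to 77, so (2,1) = 34.
Column 3 must total 111; the given cells sum to 83, so (2,3) = 28.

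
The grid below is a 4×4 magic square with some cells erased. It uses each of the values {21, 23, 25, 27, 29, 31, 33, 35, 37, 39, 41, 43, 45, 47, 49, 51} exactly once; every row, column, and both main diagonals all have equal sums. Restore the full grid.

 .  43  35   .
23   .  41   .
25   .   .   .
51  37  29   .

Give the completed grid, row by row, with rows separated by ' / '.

The 16 entries sum to 576, so each line sums to 576/4 = 144.
Row 4 needs 144; the known cells sum to 117, so (4,4) = 27.
The remaining cell in column 1 is (1,1) = 144 − 99 = 45.
Using column 3: 35 + 41 + 29 + ? → (3,3) = 144 − 105 = 39.
Using main diagonal: 45 + 39 + 27 + ? → (2,2) = 144 − 111 = 33.
Row 1: 45 + 43 + 35 + ? = 144, so (1,4) = 21.
From row 2, 144 − (23 + 33 + 41) gives (2,4) = 47.
From column 2, 144 − (43 + 33 + 37) gives (3,2) = 31.
From column 4, 144 − (21 + 47 + 27) gives (3,4) = 49.

45 43 35 21 / 23 33 41 47 / 25 31 39 49 / 51 37 29 27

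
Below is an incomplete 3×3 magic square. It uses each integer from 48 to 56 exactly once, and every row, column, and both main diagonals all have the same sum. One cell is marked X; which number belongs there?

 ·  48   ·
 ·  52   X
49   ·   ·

50

The entries are 48 through 56, which sum to 468, so each line sums to 468/3 = 156.
From column 2, 156 − (48 + 52) gives (3,2) = 56.
Anti-diagonal needs 156; the known cells sum to 101, so (1,3) = 55.
The remaining cell in row 1 is (1,1) = 156 − 103 = 53.
Row 3 must total 156; the given cells sum to 105, so (3,3) = 51.
Column 1 must total 156; the given cells sum to 102, so (2,1) = 54.
Column 3 needs 156; the known cells sum to 106, so (2,3) = 50.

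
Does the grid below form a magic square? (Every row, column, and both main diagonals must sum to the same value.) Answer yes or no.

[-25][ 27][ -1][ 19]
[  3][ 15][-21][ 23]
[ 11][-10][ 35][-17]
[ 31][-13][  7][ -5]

Row 1: -25 + 27 + (-1) + 19 = 20.
Row 2: 3 + 15 + (-21) + 23 = 20.
Row 3: 11 + (-10) + 35 + (-17) = 19.
Row 4: 31 + (-13) + 7 + (-5) = 20.
Column 1: -25 + 3 + 11 + 31 = 20.
Column 2: 27 + 15 + (-10) + (-13) = 19.
Column 3: -1 + (-21) + 35 + 7 = 20.
Column 4: 19 + 23 + (-17) + (-5) = 20.
Main diagonal: -25 + 15 + 35 + (-5) = 20.
Anti-diagonal: 19 + (-21) + (-10) + 31 = 19.

No — row 1 sums to 20 but row 3 sums to 19.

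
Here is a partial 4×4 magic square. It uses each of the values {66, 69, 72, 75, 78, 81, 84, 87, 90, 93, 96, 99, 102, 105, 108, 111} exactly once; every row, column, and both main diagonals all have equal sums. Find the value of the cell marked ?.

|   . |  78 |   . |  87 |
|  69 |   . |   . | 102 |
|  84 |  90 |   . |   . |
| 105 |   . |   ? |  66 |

The 16 entries sum to 1416, so each line sums to 1416/4 = 354.
Column 1 needs 354; the known cells sum to 258, so (1,1) = 96.
The remaining cell in column 4 is (3,4) = 354 − 255 = 99.
Anti-diagonal needs 354; the known cells sum to 282, so (2,3) = 72.
From row 1, 354 − (96 + 78 + 87) gives (1,3) = 93.
Using row 2: 69 + 72 + 102 + ? → (2,2) = 354 − 243 = 111.
Row 3 needs 354; the known cells sum to 273, so (3,3) = 81.
The remaining cell in column 2 is (4,2) = 354 − 279 = 75.
Column 3 needs 354; the known cells sum to 246, so (4,3) = 108.

108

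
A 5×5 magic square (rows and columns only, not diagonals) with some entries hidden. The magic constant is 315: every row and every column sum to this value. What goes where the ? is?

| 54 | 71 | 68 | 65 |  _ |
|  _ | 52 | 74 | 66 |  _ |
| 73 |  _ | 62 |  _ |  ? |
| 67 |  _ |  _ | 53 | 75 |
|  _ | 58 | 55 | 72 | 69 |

Row 1 needs 315; the known cells sum to 258, so (1,5) = 57.
Row 5 must total 315; the given cells sum to 254, so (5,1) = 61.
The remaining cell in column 1 is (2,1) = 315 − 255 = 60.
Column 3 must total 315; the given cells sum to 259, so (4,3) = 56.
Column 4: 65 + 66 + 53 + 72 + ? = 315, so (3,4) = 59.
Row 2 must total 315; the given cells sum to 252, so (2,5) = 63.
Row 4: 67 + 56 + 53 + 75 + ? = 315, so (4,2) = 64.
Column 2 needs 315; the known cells sum to 245, so (3,2) = 70.
From column 5, 315 − (57 + 63 + 75 + 69) gives (3,5) = 51.

51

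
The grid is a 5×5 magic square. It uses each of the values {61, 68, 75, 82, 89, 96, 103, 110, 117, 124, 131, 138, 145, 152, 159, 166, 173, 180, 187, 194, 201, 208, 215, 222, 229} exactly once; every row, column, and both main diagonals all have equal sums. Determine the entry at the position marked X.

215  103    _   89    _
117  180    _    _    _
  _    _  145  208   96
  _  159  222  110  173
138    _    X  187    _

The 25 entries sum to 3625, so each line sums to 3625/5 = 725.
Row 4: 159 + 222 + 110 + 173 + ? = 725, so (4,1) = 61.
The remaining cell in column 1 is (3,1) = 725 − 531 = 194.
Column 4: 89 + 208 + 110 + 187 + ? = 725, so (2,4) = 131.
The remaining cell in main diagonal is (5,5) = 725 − 650 = 75.
Using anti-diagonal: 131 + 145 + 159 + 138 + ? → (1,5) = 725 − 573 = 152.
Row 1 needs 725; the known cells sum to 559, so (1,3) = 166.
Row 3 needs 725; the known cells sum to 643, so (3,2) = 82.
Column 2 must total 725; the given cells sum to 524, so (5,2) = 201.
From column 5, 725 − (152 + 96 + 173 + 75) gives (2,5) = 229.
Row 2 needs 725; the known cells sum to 657, so (2,3) = 68.
Row 5: 138 + 201 + 187 + 75 + ? = 725, so (5,3) = 124.

124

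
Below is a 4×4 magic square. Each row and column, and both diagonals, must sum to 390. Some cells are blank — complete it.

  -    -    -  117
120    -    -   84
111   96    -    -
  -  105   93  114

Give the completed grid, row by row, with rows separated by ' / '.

81 102 90 117 / 120 87 99 84 / 111 96 108 75 / 78 105 93 114

Row 4: 105 + 93 + 114 + ? = 390, so (4,1) = 78.
Column 1 must total 390; the given cells sum to 309, so (1,1) = 81.
Using column 4: 117 + 84 + 114 + ? → (3,4) = 390 − 315 = 75.
Anti-diagonal must total 390; the given cells sum to 291, so (2,3) = 99.
Row 2 needs 390; the known cells sum to 303, so (2,2) = 87.
Row 3: 111 + 96 + 75 + ? = 390, so (3,3) = 108.
The remaining cell in column 2 is (1,2) = 390 − 288 = 102.
From column 3, 390 − (99 + 108 + 93) gives (1,3) = 90.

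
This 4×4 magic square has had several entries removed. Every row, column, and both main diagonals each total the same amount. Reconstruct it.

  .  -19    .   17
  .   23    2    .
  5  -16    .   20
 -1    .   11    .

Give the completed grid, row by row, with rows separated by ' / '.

8 -19 -4 17 / -10 23 2 -13 / 5 -16 -7 20 / -1 14 11 -22

Anti-diagonal is already complete: 17 + 2 + -16 + -1 = 2, so that is the magic constant.
From row 3, 2 − (5 + (-16) + 20) gives (3,3) = -7.
From column 2, 2 − (-19 + 23 + (-16)) gives (4,2) = 14.
Column 3 must total 2; the given cells sum to 6, so (1,3) = -4.
Row 1 needs 2; the known cells sum to -6, so (1,1) = 8.
Using row 4: -1 + 14 + 11 + ? → (4,4) = 2 − 24 = -22.
Column 1: 8 + 5 + (-1) + ? = 2, so (2,1) = -10.
From column 4, 2 − (17 + 20 + (-22)) gives (2,4) = -13.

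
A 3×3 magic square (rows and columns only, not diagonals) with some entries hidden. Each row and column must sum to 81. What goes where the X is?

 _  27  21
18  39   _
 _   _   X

36

Row 1 needs 81; the known cells sum to 48, so (1,1) = 33.
From row 2, 81 − (18 + 39) gives (2,3) = 24.
From column 1, 81 − (33 + 18) gives (3,1) = 30.
Column 2: 27 + 39 + ? = 81, so (3,2) = 15.
Column 3 needs 81; the known cells sum to 45, so (3,3) = 36.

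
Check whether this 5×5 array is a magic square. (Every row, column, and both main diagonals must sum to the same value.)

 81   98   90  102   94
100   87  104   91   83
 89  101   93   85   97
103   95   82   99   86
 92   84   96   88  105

Yes

Row 1: 81 + 98 + 90 + 102 + 94 = 465.
Row 2: 100 + 87 + 104 + 91 + 83 = 465.
Row 3: 89 + 101 + 93 + 85 + 97 = 465.
Row 4: 103 + 95 + 82 + 99 + 86 = 465.
Row 5: 92 + 84 + 96 + 88 + 105 = 465.
Column 1: 81 + 100 + 89 + 103 + 92 = 465.
Column 2: 98 + 87 + 101 + 95 + 84 = 465.
Column 3: 90 + 104 + 93 + 82 + 96 = 465.
Column 4: 102 + 91 + 85 + 99 + 88 = 465.
Column 5: 94 + 83 + 97 + 86 + 105 = 465.
Main diagonal: 81 + 87 + 93 + 99 + 105 = 465.
Anti-diagonal: 94 + 91 + 93 + 95 + 92 = 465.
All lines sum to 465.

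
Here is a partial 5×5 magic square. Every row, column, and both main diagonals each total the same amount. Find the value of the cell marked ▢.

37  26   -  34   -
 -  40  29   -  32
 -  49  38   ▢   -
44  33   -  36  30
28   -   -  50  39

Main diagonal is complete and sums to 190; that is the magic constant.
Using row 4: 44 + 33 + 36 + 30 + ? → (4,3) = 190 − 143 = 47.
The remaining cell in column 2 is (5,2) = 190 − 148 = 42.
Row 5: 28 + 42 + 50 + 39 + ? = 190, so (5,3) = 31.
Column 3 needs 190; the known cells sum to 145, so (1,3) = 45.
Row 1 needs 190; the known cells sum to 142, so (1,5) = 48.
From column 5, 190 − (48 + 32 + 30 + 39) gives (3,5) = 41.
Anti-diagonal needs 190; the known cells sum to 147, so (2,4) = 43.
Using row 2: 40 + 29 + 43 + 32 + ? → (2,1) = 190 − 144 = 46.
Column 1: 37 + 46 + 44 + 28 + ? = 190, so (3,1) = 35.
Using column 4: 34 + 43 + 36 + 50 + ? → (3,4) = 190 − 163 = 27.

27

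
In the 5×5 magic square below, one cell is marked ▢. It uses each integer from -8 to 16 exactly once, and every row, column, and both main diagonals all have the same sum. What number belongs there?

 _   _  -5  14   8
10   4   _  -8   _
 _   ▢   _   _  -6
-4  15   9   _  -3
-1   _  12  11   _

The entries are -8 through 16, which sum to 100, so each line sums to 100/5 = 20.
The remaining cell in row 4 is (4,4) = 20 − 17 = 3.
Column 4 needs 20; the known cells sum to 20, so (3,4) = 0.
Anti-diagonal must total 20; the given cells sum to 14, so (3,3) = 6.
Using column 3: -5 + 6 + 9 + 12 + ? → (2,3) = 20 − 22 = -2.
Row 2: 10 + 4 + (-2) + (-8) + ? = 20, so (2,5) = 16.
Using column 5: 8 + 16 + (-6) + (-3) + ? → (5,5) = 20 − 15 = 5.
The remaining cell in main diagonal is (1,1) = 20 − 18 = 2.
Row 1 must total 20; the given cells sum to 19, so (1,2) = 1.
Row 5 must total 20; the given cells sum to 27, so (5,2) = -7.
The remaining cell in column 1 is (3,1) = 20 − 7 = 13.
From column 2, 20 − (1 + 4 + 15 + (-7)) gives (3,2) = 7.

7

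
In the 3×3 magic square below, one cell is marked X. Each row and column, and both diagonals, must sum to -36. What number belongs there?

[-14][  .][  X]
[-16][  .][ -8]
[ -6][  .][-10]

-18

Row 2 needs -36; the known cells sum to -24, so (2,2) = -12.
From row 3, -36 − (-6 + (-10)) gives (3,2) = -20.
The remaining cell in column 2 is (1,2) = -36 − (-32) = -4.
From column 3, -36 − (-8 + (-10)) gives (1,3) = -18.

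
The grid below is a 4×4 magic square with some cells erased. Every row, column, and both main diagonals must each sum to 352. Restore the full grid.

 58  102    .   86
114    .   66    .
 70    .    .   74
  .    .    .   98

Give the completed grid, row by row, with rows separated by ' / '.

58 102 106 86 / 114 78 66 94 / 70 90 118 74 / 110 82 62 98

From row 1, 352 − (58 + 102 + 86) gives (1,3) = 106.
Column 1: 58 + 114 + 70 + ? = 352, so (4,1) = 110.
From column 4, 352 − (86 + 74 + 98) gives (2,4) = 94.
Anti-diagonal needs 352; the known cells sum to 262, so (3,2) = 90.
Using row 2: 114 + 66 + 94 + ? → (2,2) = 352 − 274 = 78.
Row 3 must total 352; the given cells sum to 234, so (3,3) = 118.
The remaining cell in column 2 is (4,2) = 352 − 270 = 82.
Using column 3: 106 + 66 + 118 + ? → (4,3) = 352 − 290 = 62.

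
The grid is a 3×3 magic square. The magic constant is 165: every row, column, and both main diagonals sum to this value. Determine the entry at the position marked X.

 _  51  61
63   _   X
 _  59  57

47

Using row 1: 51 + 61 + ? → (1,1) = 165 − 112 = 53.
Row 3: 59 + 57 + ? = 165, so (3,1) = 49.
The remaining cell in column 2 is (2,2) = 165 − 110 = 55.
The remaining cell in column 3 is (2,3) = 165 − 118 = 47.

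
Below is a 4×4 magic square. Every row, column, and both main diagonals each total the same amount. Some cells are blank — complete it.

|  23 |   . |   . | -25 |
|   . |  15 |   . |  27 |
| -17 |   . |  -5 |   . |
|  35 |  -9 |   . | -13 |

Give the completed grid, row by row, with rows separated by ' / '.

23 3 19 -25 / -21 15 -1 27 / -17 11 -5 31 / 35 -9 7 -13

Main diagonal is already complete: 23 + 15 + -5 + -13 = 20, so that is the magic constant.
From row 4, 20 − (35 + (-9) + (-13)) gives (4,3) = 7.
Column 1: 23 + (-17) + 35 + ? = 20, so (2,1) = -21.
Column 4: -25 + 27 + (-13) + ? = 20, so (3,4) = 31.
Row 2 must total 20; the given cells sum to 21, so (2,3) = -1.
From row 3, 20 − (-17 + (-5) + 31) gives (3,2) = 11.
Column 2 must total 20; the given cells sum to 17, so (1,2) = 3.
Column 3: -1 + (-5) + 7 + ? = 20, so (1,3) = 19.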